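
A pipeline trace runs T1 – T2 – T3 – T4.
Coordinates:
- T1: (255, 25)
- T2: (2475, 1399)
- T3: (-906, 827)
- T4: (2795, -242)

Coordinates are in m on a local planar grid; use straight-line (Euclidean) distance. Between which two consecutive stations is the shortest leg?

Leg distances:
T1→T2: 2610.8 m
T2→T3: 3429.0 m
T3→T4: 3852.3 m
The shortest leg is T1–T2 at 2610.8 m.

T1–T2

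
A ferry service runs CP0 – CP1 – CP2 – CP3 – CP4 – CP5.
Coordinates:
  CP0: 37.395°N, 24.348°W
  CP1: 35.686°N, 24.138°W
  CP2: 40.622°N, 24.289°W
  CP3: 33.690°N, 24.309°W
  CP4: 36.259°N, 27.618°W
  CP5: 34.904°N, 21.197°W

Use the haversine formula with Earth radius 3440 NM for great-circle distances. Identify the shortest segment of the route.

Leg distances:
CP0→CP1: 103.1 NM
CP1→CP2: 296.4 NM
CP2→CP3: 416.2 NM
CP3→CP4: 224.2 NM
CP4→CP5: 323.8 NM
The shortest leg is CP0–CP1 at 103.1 NM.

CP0–CP1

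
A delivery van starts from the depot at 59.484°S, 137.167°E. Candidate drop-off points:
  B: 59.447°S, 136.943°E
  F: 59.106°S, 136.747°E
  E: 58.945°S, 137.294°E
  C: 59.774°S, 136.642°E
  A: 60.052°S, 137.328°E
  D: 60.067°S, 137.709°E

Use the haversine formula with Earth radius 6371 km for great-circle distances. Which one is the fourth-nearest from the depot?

Distance to each, sorted:
B: 13.3 km
C: 43.7 km
F: 48.3 km
E: 60.4 km
A: 63.8 km
D: 71.6 km
The fourth-nearest is E at 60.4 km.

E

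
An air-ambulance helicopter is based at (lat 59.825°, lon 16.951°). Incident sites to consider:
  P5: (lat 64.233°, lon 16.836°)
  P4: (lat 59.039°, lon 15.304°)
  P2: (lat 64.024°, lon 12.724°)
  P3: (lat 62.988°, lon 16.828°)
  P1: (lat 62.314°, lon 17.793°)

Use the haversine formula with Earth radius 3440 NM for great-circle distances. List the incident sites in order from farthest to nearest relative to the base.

Computing each great-circle distance from (lat 59.825°, lon 16.951°):
P2 (lat 64.024°, lon 12.724°): 278.8 NM
P5 (lat 64.233°, lon 16.836°): 264.7 NM
P3 (lat 62.988°, lon 16.828°): 189.9 NM
P1 (lat 62.314°, lon 17.793°): 151.4 NM
P4 (lat 59.039°, lon 15.304°): 69.0 NM

P2, P5, P3, P1, P4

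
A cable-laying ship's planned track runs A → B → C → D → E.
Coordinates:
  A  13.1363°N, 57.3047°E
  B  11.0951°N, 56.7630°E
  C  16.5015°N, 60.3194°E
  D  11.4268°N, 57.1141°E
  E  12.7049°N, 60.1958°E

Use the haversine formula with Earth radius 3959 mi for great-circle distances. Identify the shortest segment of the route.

A–B

Leg distances:
A→B: 145.7 mi
B→C: 443.2 mi
C→D: 411.2 mi
D→E: 226.2 mi
The shortest leg is A–B at 145.7 mi.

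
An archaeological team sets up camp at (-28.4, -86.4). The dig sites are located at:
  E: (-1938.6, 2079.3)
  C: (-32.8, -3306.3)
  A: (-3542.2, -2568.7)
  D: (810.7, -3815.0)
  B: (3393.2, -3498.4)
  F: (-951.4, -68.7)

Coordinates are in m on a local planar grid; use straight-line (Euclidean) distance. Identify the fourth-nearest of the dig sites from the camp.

D

Distances from the camp ((-28.4, -86.4)):
F: 923.2 m
E: 2887.8 m
C: 3219.9 m
D: 3821.9 m
A: 4302.2 m
B: 4832.1 m
The fourth-nearest is D at 3821.9 m.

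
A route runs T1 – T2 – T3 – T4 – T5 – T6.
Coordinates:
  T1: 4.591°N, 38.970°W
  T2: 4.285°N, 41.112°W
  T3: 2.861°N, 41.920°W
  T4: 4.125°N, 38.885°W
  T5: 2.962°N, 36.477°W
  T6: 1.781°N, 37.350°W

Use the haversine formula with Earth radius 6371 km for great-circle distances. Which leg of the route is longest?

T3–T4

Leg distances:
T1→T2: 239.9 km
T2→T3: 182.0 km
T3→T4: 365.0 km
T4→T5: 296.9 km
T5→T6: 163.3 km
The longest leg is T3–T4 at 365.0 km.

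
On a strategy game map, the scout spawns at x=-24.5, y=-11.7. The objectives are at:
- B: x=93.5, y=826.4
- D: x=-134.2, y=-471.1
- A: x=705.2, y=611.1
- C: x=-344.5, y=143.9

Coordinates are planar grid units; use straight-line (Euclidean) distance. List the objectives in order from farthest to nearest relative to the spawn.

A, B, D, C

Distances from the spawn:
A x=705.2, y=611.1: 959.3
B x=93.5, y=826.4: 846.4
D x=-134.2, y=-471.1: 472.3
C x=-344.5, y=143.9: 355.8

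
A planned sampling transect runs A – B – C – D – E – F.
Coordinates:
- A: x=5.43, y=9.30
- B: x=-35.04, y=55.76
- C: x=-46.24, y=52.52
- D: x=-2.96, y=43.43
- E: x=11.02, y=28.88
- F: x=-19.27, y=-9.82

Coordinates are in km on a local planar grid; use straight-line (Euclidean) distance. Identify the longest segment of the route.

A–B

Leg distances:
A→B: 61.6 km
B→C: 11.7 km
C→D: 44.2 km
D→E: 20.2 km
E→F: 49.1 km
The longest leg is A–B at 61.6 km.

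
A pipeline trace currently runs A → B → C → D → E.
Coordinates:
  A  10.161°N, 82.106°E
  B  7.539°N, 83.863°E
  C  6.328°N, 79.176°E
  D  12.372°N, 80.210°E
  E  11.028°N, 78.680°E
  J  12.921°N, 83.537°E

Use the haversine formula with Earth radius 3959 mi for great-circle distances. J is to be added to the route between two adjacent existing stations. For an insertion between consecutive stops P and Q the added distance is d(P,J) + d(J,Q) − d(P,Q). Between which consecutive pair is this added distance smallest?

Added distance for inserting J between each consecutive pair:
A–B: 369.2 mi
B–C: 584.1 mi
C–D: 347.7 mi
D–E: 441.8 mi
Smallest added distance is 347.7 mi, inserting between C and D.

between C and D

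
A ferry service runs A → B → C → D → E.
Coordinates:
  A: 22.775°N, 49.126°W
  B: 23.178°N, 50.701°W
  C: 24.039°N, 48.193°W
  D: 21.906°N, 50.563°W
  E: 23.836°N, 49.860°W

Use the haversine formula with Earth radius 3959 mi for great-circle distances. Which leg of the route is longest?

Leg distances:
A→B: 104.0 mi
B→C: 169.6 mi
C→D: 210.8 mi
D→E: 140.7 mi
The longest leg is C–D at 210.8 mi.

C–D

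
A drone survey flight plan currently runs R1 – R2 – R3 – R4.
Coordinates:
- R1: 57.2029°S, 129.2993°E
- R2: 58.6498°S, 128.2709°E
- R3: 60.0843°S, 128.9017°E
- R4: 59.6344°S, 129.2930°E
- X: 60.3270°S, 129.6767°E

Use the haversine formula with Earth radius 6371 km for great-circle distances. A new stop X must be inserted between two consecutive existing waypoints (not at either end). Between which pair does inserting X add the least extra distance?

between R3 and R4

Added distance for inserting X between each consecutive pair:
R1–R2: 378.8 km
R2–R3: 89.8 km
R3–R4: 75.9 km
Smallest added distance is 75.9 km, inserting between R3 and R4.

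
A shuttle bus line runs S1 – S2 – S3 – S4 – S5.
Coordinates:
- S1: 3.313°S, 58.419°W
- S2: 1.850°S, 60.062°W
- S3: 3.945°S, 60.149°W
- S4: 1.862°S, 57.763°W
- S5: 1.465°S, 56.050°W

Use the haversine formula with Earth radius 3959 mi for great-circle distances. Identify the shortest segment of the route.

S4–S5

Leg distances:
S1→S2: 151.9 mi
S2→S3: 144.9 mi
S3→S4: 218.7 mi
S4→S5: 121.5 mi
The shortest leg is S4–S5 at 121.5 mi.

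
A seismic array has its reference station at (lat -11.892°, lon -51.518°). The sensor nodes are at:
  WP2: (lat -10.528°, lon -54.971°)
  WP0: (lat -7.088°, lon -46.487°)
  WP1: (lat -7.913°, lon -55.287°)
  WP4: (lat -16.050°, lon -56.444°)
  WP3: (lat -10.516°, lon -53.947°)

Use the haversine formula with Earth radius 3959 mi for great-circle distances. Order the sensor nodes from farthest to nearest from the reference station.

WP0, WP4, WP1, WP2, WP3

Distances from the reference station:
WP0 (lat -7.088°, lon -46.487°): 477.2 mi
WP4 (lat -16.050°, lon -56.444°): 437.7 mi
WP1 (lat -7.913°, lon -55.287°): 376.0 mi
WP2 (lat -10.528°, lon -54.971°): 252.3 mi
WP3 (lat -10.516°, lon -53.947°): 190.1 mi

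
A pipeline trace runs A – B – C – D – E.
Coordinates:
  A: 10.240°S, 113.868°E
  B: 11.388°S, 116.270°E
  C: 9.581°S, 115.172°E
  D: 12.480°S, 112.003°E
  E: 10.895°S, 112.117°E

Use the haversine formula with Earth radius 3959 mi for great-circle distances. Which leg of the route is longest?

Leg distances:
A→B: 181.3 mi
B→C: 145.4 mi
C→D: 293.8 mi
D→E: 109.8 mi
The longest leg is C–D at 293.8 mi.

C–D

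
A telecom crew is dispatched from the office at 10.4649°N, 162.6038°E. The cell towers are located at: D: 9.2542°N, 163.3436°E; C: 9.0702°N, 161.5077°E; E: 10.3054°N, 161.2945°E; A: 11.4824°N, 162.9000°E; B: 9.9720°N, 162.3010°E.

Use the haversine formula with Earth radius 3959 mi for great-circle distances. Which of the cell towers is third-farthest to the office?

Distance to each, sorted:
C: 121.9 mi
D: 97.6 mi
E: 89.7 mi
A: 73.1 mi
B: 39.8 mi
The third-farthest is E at 89.7 mi.

E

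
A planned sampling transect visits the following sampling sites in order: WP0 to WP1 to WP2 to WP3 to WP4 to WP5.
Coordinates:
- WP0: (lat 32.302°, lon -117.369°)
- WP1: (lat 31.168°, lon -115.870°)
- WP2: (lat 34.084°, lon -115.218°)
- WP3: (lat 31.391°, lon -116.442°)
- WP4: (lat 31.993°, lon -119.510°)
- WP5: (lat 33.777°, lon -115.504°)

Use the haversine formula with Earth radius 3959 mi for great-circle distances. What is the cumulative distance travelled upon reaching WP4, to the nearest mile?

707 mi

Leg distances:
WP0→WP1: 117.9 mi  (cumulative 117.9 mi)
WP1→WP2: 205.0 mi  (cumulative 322.9 mi)
WP2→WP3: 199.2 mi  (cumulative 522.1 mi)
WP3→WP4: 185.1 mi  (cumulative 707.2 mi)
Cumulative distance at WP4 ≈ 707 mi.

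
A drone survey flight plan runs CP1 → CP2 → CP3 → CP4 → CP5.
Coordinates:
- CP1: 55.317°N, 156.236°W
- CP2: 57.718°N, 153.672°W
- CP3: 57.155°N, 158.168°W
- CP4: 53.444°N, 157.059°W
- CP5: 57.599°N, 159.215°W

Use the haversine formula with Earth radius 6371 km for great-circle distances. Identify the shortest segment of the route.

Leg distances:
CP1→CP2: 309.8 km
CP2→CP3: 276.2 km
CP3→CP4: 418.6 km
CP4→CP5: 481.5 km
The shortest leg is CP2–CP3 at 276.2 km.

CP2–CP3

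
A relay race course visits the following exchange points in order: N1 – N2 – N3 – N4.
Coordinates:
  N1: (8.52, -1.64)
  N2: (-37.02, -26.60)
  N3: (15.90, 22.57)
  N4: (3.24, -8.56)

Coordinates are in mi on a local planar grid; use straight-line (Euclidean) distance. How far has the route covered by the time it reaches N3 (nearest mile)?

Leg distances:
N1→N2: 51.9 mi  (cumulative 51.9 mi)
N2→N3: 72.2 mi  (cumulative 124.2 mi)
Cumulative distance at N3 ≈ 124 mi.

124 mi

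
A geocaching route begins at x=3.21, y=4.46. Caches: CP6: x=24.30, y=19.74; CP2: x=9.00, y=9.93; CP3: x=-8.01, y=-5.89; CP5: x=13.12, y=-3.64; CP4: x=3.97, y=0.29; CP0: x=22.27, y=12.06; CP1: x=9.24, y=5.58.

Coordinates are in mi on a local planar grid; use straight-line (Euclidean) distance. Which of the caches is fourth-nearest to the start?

CP5

Distance to each, sorted:
CP4: 4.2 mi
CP1: 6.1 mi
CP2: 8.0 mi
CP5: 12.8 mi
CP3: 15.3 mi
CP0: 20.5 mi
CP6: 26.0 mi
The fourth-nearest is CP5 at 12.8 mi.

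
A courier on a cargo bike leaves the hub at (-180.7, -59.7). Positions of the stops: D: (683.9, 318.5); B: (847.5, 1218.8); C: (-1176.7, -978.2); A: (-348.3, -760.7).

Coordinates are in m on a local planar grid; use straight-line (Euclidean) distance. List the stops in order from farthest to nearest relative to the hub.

Distances from the hub:
B (847.5, 1218.8): 1640.7 m
C (-1176.7, -978.2): 1354.9 m
D (683.9, 318.5): 943.7 m
A (-348.3, -760.7): 720.8 m

B, C, D, A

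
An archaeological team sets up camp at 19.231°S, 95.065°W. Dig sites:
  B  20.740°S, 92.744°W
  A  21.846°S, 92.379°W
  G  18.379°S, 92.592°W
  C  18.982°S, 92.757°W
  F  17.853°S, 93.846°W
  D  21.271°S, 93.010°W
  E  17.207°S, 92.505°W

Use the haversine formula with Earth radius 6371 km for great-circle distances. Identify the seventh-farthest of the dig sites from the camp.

F

Distance to each, sorted:
A: 403.4 km
E: 351.8 km
D: 312.1 km
B: 294.9 km
G: 277.0 km
C: 244.1 km
F: 200.0 km
The seventh-farthest is F at 200.0 km.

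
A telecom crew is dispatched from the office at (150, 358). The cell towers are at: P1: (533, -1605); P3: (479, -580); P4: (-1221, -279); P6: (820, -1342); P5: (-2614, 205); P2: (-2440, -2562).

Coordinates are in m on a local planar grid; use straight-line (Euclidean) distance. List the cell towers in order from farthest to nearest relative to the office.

Distance from the office at (150, 358) to each:
P2 (-2440, -2562): 3903.1 m
P5 (-2614, 205): 2768.2 m
P1 (533, -1605): 2000.0 m
P6 (820, -1342): 1827.3 m
P4 (-1221, -279): 1511.8 m
P3 (479, -580): 994.0 m

P2, P5, P1, P6, P4, P3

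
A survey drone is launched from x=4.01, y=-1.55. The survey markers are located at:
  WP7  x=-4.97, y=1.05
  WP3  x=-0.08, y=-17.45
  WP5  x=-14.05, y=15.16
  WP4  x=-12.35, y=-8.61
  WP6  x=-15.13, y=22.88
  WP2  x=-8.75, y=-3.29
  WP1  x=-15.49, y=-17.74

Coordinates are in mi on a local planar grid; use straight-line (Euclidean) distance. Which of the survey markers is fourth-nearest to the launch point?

Distances from the launch point (x=4.01, y=-1.55):
WP7: 9.3 mi
WP2: 12.9 mi
WP3: 16.4 mi
WP4: 17.8 mi
WP5: 24.6 mi
WP1: 25.3 mi
WP6: 31.0 mi
The fourth-nearest is WP4 at 17.8 mi.

WP4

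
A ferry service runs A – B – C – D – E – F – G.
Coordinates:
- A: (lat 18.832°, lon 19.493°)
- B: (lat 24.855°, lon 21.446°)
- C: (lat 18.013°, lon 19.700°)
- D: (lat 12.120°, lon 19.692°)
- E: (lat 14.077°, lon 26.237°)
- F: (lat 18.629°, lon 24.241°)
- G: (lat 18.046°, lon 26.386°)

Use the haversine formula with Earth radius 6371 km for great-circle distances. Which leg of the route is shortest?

Leg distances:
A→B: 699.4 km
B→C: 781.9 km
C→D: 655.3 km
D→E: 741.4 km
E→F: 549.1 km
F→G: 235.5 km
The shortest leg is F–G at 235.5 km.

F–G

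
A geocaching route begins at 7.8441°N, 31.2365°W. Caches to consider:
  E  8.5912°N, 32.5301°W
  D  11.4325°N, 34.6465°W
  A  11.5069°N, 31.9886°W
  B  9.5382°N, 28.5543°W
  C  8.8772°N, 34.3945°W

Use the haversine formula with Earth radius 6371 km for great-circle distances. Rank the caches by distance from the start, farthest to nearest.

Computing each great-circle distance from 7.8441°N, 31.2365°W:
D 11.4325°N, 34.6465°W: 546.7 km
A 11.5069°N, 31.9886°W: 415.5 km
C 8.8772°N, 34.3945°W: 365.9 km
B 9.5382°N, 28.5543°W: 349.9 km
E 8.5912°N, 32.5301°W: 164.8 km

D, A, C, B, E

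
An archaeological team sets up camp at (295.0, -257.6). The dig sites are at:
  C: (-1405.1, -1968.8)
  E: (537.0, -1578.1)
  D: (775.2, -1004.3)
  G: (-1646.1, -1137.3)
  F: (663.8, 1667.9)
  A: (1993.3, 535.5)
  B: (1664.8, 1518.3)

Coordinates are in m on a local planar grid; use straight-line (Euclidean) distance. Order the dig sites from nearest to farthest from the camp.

Computing each straight-line distance from (295.0, -257.6):
D (775.2, -1004.3): 887.8 m
E (537.0, -1578.1): 1342.5 m
A (1993.3, 535.5): 1874.4 m
F (663.8, 1667.9): 1960.5 m
G (-1646.1, -1137.3): 2131.1 m
B (1664.8, 1518.3): 2242.8 m
C (-1405.1, -1968.8): 2412.2 m

D, E, A, F, G, B, C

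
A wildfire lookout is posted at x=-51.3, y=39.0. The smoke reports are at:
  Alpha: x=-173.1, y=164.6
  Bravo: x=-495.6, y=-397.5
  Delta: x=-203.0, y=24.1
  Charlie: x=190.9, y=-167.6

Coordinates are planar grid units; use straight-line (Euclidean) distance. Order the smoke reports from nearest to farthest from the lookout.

Distances from the lookout:
Delta x=-203.0, y=24.1: 152.4
Alpha x=-173.1, y=164.6: 175.0
Charlie x=190.9, y=-167.6: 318.3
Bravo x=-495.6, y=-397.5: 622.8

Delta, Alpha, Charlie, Bravo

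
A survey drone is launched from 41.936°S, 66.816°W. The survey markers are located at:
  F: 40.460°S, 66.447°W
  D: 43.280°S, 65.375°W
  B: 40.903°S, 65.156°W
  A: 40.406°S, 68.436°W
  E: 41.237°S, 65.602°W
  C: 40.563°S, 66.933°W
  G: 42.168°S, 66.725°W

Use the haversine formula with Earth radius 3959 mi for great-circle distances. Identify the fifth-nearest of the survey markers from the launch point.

B

Distance to each, sorted:
G: 16.7 mi
E: 79.2 mi
C: 95.1 mi
F: 103.8 mi
B: 111.8 mi
D: 118.3 mi
A: 135.2 mi
The fifth-nearest is B at 111.8 mi.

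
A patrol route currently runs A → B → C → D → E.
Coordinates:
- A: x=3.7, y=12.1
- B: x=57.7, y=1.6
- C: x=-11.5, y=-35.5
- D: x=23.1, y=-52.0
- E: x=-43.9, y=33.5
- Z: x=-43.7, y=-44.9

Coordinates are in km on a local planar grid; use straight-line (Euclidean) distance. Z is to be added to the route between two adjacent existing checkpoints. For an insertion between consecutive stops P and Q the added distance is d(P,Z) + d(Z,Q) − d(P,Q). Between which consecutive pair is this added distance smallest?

Added distance for inserting Z between each consecutive pair:
A–B: 130.7 km
B–C: 66.6 km
C–D: 62.4 km
D–E: 37.0 km
Smallest added distance is 37.0 km, inserting between D and E.

between D and E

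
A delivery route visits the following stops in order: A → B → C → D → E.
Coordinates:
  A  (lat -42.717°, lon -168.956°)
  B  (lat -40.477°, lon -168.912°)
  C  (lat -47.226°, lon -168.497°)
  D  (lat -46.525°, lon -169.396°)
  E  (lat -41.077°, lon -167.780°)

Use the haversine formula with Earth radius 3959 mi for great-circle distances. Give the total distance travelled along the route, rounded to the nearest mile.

1071 mi

Leg distances:
A→B: 154.8 mi  (cumulative 154.8 mi)
B→C: 466.8 mi  (cumulative 621.6 mi)
C→D: 64.4 mi  (cumulative 686.0 mi)
D→E: 384.9 mi  (cumulative 1071.0 mi)
Total route length ≈ 1071 mi.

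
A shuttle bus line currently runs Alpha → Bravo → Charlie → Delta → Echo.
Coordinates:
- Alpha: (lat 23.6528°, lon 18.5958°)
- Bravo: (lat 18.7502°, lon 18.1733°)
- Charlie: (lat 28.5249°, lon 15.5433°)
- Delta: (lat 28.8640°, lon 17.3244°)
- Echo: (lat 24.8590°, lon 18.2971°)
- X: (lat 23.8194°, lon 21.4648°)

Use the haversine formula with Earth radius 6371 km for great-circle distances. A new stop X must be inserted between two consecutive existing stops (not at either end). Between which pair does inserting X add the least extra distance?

between Bravo and Charlie

Added distance for inserting X between each consecutive pair:
Alpha–Bravo: 404.4 km
Bravo–Charlie: 328.4 km
Charlie–Delta: 1307.4 km
Delta–Echo: 581.6 km
Smallest added distance is 328.4 km, inserting between Bravo and Charlie.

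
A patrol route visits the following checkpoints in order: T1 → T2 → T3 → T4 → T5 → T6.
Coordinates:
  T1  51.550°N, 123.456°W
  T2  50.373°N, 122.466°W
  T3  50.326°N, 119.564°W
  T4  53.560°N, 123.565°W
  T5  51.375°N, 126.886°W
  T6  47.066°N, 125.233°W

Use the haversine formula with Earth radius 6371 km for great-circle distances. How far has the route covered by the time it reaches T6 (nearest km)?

1631 km

Leg distances:
T1→T2: 148.1 km  (cumulative 148.1 km)
T2→T3: 206.0 km  (cumulative 354.1 km)
T3→T4: 452.1 km  (cumulative 806.2 km)
T4→T5: 331.1 km  (cumulative 1137.2 km)
T5→T6: 493.9 km  (cumulative 1631.1 km)
Cumulative distance at T6 ≈ 1631 km.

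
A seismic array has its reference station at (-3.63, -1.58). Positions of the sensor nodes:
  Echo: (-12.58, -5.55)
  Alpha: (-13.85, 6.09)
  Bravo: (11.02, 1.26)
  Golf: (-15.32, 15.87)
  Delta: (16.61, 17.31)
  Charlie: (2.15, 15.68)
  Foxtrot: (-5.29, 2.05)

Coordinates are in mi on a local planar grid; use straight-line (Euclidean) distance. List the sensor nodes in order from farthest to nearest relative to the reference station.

Delta, Golf, Charlie, Bravo, Alpha, Echo, Foxtrot

Computing each straight-line distance from (-3.63, -1.58):
Delta (16.61, 17.31): 27.7 mi
Golf (-15.32, 15.87): 21.0 mi
Charlie (2.15, 15.68): 18.2 mi
Bravo (11.02, 1.26): 14.9 mi
Alpha (-13.85, 6.09): 12.8 mi
Echo (-12.58, -5.55): 9.8 mi
Foxtrot (-5.29, 2.05): 4.0 mi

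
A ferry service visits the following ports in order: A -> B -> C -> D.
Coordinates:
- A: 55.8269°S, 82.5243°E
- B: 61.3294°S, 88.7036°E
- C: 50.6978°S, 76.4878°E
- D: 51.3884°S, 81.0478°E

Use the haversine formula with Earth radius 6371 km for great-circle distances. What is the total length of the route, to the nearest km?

Leg distances:
A→B: 708.3 km  (cumulative 708.3 km)
B→C: 1400.0 km  (cumulative 2108.3 km)
C→D: 327.9 km  (cumulative 2436.2 km)
Total route length ≈ 2436 km.

2436 km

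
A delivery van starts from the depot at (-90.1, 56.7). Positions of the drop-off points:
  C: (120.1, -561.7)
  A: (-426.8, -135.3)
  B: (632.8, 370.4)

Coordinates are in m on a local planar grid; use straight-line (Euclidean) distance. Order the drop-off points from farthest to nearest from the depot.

Distances from the depot:
B (632.8, 370.4): 788.0 m
C (120.1, -561.7): 653.1 m
A (-426.8, -135.3): 387.6 m

B, C, A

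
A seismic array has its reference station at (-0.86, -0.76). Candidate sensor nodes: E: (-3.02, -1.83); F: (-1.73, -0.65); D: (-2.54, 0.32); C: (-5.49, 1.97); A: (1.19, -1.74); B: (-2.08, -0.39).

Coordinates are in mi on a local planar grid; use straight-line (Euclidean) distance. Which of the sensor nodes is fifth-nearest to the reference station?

Distance to each, sorted:
F: 0.9 mi
B: 1.3 mi
D: 2.0 mi
A: 2.3 mi
E: 2.4 mi
C: 5.4 mi
The fifth-nearest is E at 2.4 mi.

E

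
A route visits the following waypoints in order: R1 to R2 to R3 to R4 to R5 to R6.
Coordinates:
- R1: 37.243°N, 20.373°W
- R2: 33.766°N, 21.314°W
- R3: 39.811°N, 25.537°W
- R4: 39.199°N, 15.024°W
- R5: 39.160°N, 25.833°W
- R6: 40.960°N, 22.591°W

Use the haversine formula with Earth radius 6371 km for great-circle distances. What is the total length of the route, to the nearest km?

3342 km

Leg distances:
R1→R2: 395.9 km  (cumulative 395.9 km)
R2→R3: 770.0 km  (cumulative 1165.9 km)
R3→R4: 904.0 km  (cumulative 2069.9 km)
R4→R5: 931.1 km  (cumulative 3001.0 km)
R5→R6: 340.8 km  (cumulative 3341.8 km)
Total route length ≈ 3342 km.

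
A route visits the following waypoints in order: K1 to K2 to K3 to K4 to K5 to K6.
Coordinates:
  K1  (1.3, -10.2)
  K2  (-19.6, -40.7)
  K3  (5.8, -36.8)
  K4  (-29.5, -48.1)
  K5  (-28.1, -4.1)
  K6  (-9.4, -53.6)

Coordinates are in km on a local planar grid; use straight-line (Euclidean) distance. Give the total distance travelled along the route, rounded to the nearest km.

Leg distances:
K1→K2: 37.0 km  (cumulative 37.0 km)
K2→K3: 25.7 km  (cumulative 62.7 km)
K3→K4: 37.1 km  (cumulative 99.7 km)
K4→K5: 44.0 km  (cumulative 143.8 km)
K5→K6: 52.9 km  (cumulative 196.7 km)
Total route length ≈ 197 km.

197 km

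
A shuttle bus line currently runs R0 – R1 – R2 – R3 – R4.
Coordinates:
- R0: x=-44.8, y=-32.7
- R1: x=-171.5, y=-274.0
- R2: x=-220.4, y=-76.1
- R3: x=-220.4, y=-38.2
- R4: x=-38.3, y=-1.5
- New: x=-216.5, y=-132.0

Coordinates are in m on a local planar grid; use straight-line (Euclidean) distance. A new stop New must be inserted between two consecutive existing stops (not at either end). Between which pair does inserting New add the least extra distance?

between R1 and R2

Added distance for inserting New between each consecutive pair:
R0–R1: 74.8 m
R1–R2: 1.1 m
R2–R3: 112.0 m
R3–R4: 129.0 m
Smallest added distance is 1.1 m, inserting between R1 and R2.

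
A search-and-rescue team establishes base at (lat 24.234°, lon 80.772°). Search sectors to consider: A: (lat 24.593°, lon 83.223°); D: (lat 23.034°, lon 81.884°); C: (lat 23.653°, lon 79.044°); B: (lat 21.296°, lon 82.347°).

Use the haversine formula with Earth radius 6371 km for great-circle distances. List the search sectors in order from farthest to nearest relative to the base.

Distance from the base at (lat 24.234°, lon 80.772°) to each:
B (lat 21.296°, lon 82.347°): 364.4 km
A (lat 24.593°, lon 83.223°): 251.4 km
C (lat 23.653°, lon 79.044°): 187.1 km
D (lat 23.034°, lon 81.884°): 175.0 km

B, A, C, D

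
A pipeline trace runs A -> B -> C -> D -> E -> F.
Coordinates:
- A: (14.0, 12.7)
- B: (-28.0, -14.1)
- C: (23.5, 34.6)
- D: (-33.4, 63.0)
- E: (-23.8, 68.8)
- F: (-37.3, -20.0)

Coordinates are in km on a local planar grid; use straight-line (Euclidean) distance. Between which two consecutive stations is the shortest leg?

D–E

Leg distances:
A→B: 49.8 km
B→C: 70.9 km
C→D: 63.6 km
D→E: 11.2 km
E→F: 89.8 km
The shortest leg is D–E at 11.2 km.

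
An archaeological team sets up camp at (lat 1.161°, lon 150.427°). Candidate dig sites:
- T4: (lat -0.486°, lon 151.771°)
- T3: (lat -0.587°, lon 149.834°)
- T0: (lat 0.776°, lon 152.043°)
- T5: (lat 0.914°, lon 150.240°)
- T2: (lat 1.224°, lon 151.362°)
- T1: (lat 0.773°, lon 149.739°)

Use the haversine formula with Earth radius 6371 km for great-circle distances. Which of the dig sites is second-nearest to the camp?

T1

Distance to each, sorted:
T5: 34.4 km
T1: 87.8 km
T2: 104.2 km
T0: 184.7 km
T3: 205.2 km
T4: 236.4 km
The second-nearest is T1 at 87.8 km.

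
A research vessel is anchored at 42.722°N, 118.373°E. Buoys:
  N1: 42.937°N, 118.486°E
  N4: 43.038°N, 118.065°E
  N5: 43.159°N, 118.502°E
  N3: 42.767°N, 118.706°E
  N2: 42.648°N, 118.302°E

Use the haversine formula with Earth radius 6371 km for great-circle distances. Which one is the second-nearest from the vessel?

Distances from the vessel (42.722°N, 118.373°E):
N2: 10.1 km
N1: 25.6 km
N3: 27.6 km
N4: 43.2 km
N5: 49.7 km
The second-nearest is N1 at 25.6 km.

N1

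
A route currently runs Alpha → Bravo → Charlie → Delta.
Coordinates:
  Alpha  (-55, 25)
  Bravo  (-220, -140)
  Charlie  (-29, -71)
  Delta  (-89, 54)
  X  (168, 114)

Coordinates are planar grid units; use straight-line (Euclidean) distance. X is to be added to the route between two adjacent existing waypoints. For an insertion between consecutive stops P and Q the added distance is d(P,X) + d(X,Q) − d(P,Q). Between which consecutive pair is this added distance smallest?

Added distance for inserting X between each consecutive pair:
Alpha–Bravo: 470.5
Bravo–Charlie: 530.9
Charlie–Delta: 395.5
Smallest added distance is 395.5, inserting between Charlie and Delta.

between Charlie and Delta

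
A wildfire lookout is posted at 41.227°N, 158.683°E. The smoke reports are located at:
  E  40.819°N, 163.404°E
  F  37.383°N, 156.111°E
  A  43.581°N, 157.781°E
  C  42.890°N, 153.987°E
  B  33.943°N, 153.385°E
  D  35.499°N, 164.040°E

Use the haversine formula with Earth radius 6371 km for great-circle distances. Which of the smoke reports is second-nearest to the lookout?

Distances from the lookout (41.227°N, 158.683°E):
A: 272.0 km
E: 398.6 km
C: 429.4 km
F: 481.3 km
D: 789.5 km
B: 934.4 km
The second-nearest is E at 398.6 km.

E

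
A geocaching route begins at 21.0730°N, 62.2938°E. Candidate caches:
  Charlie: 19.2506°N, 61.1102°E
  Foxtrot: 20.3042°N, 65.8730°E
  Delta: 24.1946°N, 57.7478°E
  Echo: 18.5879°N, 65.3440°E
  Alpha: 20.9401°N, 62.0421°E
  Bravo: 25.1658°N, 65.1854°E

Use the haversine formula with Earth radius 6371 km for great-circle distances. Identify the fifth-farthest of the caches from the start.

Distances from the start (21.0730°N, 62.2938°E):
Delta: 581.4 km
Bravo: 542.7 km
Echo: 422.1 km
Foxtrot: 382.0 km
Charlie: 237.3 km
Alpha: 30.0 km
The fifth-farthest is Charlie at 237.3 km.

Charlie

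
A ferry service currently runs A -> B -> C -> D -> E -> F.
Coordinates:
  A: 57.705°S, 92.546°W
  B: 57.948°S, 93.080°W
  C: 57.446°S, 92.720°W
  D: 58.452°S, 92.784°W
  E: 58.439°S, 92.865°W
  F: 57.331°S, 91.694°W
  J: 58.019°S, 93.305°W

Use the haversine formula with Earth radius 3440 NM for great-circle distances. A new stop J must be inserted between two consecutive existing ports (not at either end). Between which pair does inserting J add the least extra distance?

Added distance for inserting J between each consecutive pair:
A–B: 16.6 NM
B–C: 15.2 NM
C–D: 9.5 NM
D–E: 56.9 NM
E–F: 18.7 NM
Smallest added distance is 9.5 NM, inserting between C and D.

between C and D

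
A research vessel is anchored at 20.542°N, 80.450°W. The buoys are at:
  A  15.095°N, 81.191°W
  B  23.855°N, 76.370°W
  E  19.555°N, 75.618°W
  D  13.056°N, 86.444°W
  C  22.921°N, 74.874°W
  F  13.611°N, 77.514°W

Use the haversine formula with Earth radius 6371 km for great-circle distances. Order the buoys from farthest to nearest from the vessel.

Computing each great-circle distance from 20.542°N, 80.450°W:
D 13.056°N, 86.444°W: 1048.5 km
F 13.611°N, 77.514°W: 831.4 km
C 22.921°N, 74.874°W: 633.7 km
A 15.095°N, 81.191°W: 610.7 km
B 23.855°N, 76.370°W: 558.6 km
E 19.555°N, 75.618°W: 516.5 km

D, F, C, A, B, E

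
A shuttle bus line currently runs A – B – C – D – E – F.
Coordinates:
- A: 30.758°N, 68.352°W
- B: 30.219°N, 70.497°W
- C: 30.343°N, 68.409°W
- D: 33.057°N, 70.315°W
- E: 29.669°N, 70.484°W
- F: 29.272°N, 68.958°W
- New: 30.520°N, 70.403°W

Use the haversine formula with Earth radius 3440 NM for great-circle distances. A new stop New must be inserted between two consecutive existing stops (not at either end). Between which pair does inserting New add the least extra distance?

between D and E

Added distance for inserting New between each consecutive pair:
A–B: 10.0 NM
B–C: 14.0 NM
C–D: 66.3 NM
D–E: 0.1 NM
E–F: 74.2 NM
Smallest added distance is 0.1 NM, inserting between D and E.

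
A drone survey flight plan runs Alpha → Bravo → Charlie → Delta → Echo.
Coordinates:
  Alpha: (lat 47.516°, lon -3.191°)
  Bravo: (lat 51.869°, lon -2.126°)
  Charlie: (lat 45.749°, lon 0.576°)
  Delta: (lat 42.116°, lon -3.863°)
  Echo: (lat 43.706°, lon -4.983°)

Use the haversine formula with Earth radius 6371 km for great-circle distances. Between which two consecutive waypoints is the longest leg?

Leg distances:
Alpha→Bravo: 490.0 km
Bravo→Charlie: 708.6 km
Charlie→Delta: 537.9 km
Delta→Echo: 198.9 km
The longest leg is Bravo–Charlie at 708.6 km.

Bravo–Charlie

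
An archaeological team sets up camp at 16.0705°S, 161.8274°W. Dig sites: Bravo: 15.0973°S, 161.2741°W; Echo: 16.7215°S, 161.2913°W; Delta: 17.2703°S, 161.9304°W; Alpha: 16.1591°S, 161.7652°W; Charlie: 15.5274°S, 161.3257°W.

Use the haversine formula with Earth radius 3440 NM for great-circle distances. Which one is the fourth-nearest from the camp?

Bravo

Distances from the camp (16.0705°S, 161.8274°W):
Alpha: 6.4 NM
Charlie: 43.6 NM
Echo: 49.8 NM
Bravo: 66.6 NM
Delta: 72.3 NM
The fourth-nearest is Bravo at 66.6 NM.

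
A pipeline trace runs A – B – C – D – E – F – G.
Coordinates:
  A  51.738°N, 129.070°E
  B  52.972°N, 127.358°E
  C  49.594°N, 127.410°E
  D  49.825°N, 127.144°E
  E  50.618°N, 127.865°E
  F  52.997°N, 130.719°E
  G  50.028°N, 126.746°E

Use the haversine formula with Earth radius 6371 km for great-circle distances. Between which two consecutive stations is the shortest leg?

C–D

Leg distances:
A→B: 179.8 km
B→C: 375.6 km
C→D: 32.0 km
D→E: 102.0 km
E→F: 329.3 km
F→G: 429.5 km
The shortest leg is C–D at 32.0 km.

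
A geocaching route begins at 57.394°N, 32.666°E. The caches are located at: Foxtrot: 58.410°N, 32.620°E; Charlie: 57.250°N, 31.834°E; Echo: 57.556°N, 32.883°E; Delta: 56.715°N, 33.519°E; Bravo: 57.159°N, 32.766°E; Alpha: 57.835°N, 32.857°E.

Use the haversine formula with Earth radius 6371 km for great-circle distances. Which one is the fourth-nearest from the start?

Charlie

Distances from the start (57.394°N, 32.666°E):
Echo: 22.2 km
Bravo: 26.8 km
Alpha: 50.3 km
Charlie: 52.5 km
Delta: 91.4 km
Foxtrot: 113.0 km
The fourth-nearest is Charlie at 52.5 km.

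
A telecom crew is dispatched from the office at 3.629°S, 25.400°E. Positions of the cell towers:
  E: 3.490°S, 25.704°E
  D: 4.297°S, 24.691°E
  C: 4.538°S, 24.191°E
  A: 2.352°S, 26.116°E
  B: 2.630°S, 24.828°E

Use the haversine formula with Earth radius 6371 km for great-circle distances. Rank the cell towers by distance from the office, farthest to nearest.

C, A, B, D, E

Computing each great-circle distance from 3.629°S, 25.400°E:
C 4.538°S, 24.191°E: 167.9 km
A 2.352°S, 26.116°E: 162.7 km
B 2.630°S, 24.828°E: 128.0 km
D 4.297°S, 24.691°E: 108.2 km
E 3.490°S, 25.704°E: 37.1 km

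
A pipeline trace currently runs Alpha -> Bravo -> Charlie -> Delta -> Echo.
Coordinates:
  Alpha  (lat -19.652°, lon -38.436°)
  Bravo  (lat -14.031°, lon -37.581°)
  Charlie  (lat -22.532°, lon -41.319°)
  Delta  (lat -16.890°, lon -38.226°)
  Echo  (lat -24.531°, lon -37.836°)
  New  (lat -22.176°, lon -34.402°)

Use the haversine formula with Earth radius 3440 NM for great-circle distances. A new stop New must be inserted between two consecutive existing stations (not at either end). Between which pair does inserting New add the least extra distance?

between Delta and Echo

Added distance for inserting New between each consecutive pair:
Alpha–Bravo: 452.8 NM
Bravo–Charlie: 353.2 NM
Charlie–Delta: 387.5 NM
Delta–Echo: 161.0 NM
Smallest added distance is 161.0 NM, inserting between Delta and Echo.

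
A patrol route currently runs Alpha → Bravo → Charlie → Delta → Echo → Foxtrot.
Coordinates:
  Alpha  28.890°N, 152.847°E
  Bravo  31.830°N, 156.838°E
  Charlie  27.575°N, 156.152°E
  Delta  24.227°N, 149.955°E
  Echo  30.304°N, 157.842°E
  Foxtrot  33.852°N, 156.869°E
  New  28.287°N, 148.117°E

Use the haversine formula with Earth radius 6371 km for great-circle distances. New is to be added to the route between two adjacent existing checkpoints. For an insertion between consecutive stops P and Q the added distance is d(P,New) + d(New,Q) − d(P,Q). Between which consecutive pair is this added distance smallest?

Added distance for inserting New between each consecutive pair:
Alpha–Bravo: 890.0 km
Bravo–Charlie: 1242.2 km
Charlie–Delta: 557.5 km
Delta–Echo: 425.2 km
Echo–Foxtrot: 1601.4 km
Smallest added distance is 425.2 km, inserting between Delta and Echo.

between Delta and Echo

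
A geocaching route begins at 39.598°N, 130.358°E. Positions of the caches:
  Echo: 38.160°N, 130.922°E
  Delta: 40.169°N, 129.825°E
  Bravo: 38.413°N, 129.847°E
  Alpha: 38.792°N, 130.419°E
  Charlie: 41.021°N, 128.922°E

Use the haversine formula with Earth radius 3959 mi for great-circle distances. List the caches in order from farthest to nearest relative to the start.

Charlie, Echo, Bravo, Alpha, Delta

Distance from the start at 39.598°N, 130.358°E to each:
Charlie 41.021°N, 128.922°E: 124.1 mi
Echo 38.160°N, 130.922°E: 103.9 mi
Bravo 38.413°N, 129.847°E: 86.4 mi
Alpha 38.792°N, 130.419°E: 55.8 mi
Delta 40.169°N, 129.825°E: 48.5 mi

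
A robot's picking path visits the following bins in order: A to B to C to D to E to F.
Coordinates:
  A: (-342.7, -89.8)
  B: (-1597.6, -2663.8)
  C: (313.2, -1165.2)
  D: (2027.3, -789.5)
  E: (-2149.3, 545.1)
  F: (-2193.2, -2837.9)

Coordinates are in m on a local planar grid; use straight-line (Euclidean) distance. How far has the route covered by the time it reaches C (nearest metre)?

5292 m

Leg distances:
A→B: 2863.6 m  (cumulative 2863.6 m)
B→C: 2428.4 m  (cumulative 5292.0 m)
Cumulative distance at C ≈ 5292 m.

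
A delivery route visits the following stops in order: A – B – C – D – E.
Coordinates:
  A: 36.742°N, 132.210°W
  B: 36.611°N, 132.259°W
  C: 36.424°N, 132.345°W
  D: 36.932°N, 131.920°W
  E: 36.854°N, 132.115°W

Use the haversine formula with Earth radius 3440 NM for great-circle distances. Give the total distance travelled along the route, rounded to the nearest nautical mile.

67 NM

Leg distances:
A→B: 8.2 NM  (cumulative 8.2 NM)
B→C: 12.0 NM  (cumulative 20.2 NM)
C→D: 36.7 NM  (cumulative 56.9 NM)
D→E: 10.5 NM  (cumulative 67.4 NM)
Total route length ≈ 67 NM.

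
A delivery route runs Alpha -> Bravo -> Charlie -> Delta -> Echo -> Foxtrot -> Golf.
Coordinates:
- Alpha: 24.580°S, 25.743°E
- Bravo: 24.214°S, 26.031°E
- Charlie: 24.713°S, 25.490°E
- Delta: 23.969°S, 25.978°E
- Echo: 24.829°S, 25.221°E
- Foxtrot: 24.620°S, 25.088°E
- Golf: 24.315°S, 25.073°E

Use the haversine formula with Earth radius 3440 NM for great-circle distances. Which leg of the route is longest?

Leg distances:
Alpha→Bravo: 27.0 NM
Bravo→Charlie: 42.1 NM
Charlie→Delta: 52.0 NM
Delta→Echo: 66.2 NM
Echo→Foxtrot: 14.5 NM
Foxtrot→Golf: 18.3 NM
The longest leg is Delta–Echo at 66.2 NM.

Delta–Echo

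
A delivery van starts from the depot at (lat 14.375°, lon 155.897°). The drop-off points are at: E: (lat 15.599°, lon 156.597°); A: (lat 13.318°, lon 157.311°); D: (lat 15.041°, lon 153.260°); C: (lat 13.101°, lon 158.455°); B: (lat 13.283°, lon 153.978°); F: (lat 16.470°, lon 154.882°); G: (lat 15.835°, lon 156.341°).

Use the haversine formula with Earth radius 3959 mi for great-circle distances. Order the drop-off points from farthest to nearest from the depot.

Computing each great-circle distance from (lat 14.375°, lon 155.897°):
C (lat 13.101°, lon 158.455°): 192.9 mi
D (lat 15.041°, lon 153.260°): 182.1 mi
F (lat 16.470°, lon 154.882°): 159.8 mi
B (lat 13.283°, lon 153.978°): 149.2 mi
A (lat 13.318°, lon 157.311°): 119.7 mi
G (lat 15.835°, lon 156.341°): 105.1 mi
E (lat 15.599°, lon 156.597°): 96.6 mi

C, D, F, B, A, G, E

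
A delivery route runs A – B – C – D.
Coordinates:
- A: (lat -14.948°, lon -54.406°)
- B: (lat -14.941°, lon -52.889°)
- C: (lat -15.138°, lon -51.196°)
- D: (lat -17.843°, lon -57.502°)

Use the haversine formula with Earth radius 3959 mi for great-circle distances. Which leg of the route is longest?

C–D

Leg distances:
A→B: 101.3 mi
B→C: 113.8 mi
C→D: 457.6 mi
The longest leg is C–D at 457.6 mi.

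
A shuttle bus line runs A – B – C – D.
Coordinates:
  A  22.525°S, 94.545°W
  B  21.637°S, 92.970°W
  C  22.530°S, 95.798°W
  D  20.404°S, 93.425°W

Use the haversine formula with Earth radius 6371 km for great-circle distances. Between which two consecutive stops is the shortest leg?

Leg distances:
A→B: 190.0 km
B→C: 307.8 km
C→D: 340.8 km
The shortest leg is A–B at 190.0 km.

A–B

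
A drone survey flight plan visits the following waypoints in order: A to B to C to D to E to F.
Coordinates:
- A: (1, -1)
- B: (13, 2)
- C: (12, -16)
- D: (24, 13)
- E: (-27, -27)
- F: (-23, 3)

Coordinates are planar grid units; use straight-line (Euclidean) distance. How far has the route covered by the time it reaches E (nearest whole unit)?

127

Leg distances:
A→B: 12.4  (cumulative 12.4)
B→C: 18.0  (cumulative 30.4)
C→D: 31.4  (cumulative 61.8)
D→E: 64.8  (cumulative 126.6)
Cumulative distance at E ≈ 127.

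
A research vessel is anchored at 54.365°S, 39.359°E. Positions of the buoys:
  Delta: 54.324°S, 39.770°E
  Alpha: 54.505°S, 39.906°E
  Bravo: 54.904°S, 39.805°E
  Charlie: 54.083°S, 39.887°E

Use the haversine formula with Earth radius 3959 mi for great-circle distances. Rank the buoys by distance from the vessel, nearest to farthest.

Delta, Alpha, Charlie, Bravo

Distances from the vessel:
Delta 54.324°S, 39.770°E: 16.8 mi
Alpha 54.505°S, 39.906°E: 24.0 mi
Charlie 54.083°S, 39.887°E: 28.9 mi
Bravo 54.904°S, 39.805°E: 41.3 mi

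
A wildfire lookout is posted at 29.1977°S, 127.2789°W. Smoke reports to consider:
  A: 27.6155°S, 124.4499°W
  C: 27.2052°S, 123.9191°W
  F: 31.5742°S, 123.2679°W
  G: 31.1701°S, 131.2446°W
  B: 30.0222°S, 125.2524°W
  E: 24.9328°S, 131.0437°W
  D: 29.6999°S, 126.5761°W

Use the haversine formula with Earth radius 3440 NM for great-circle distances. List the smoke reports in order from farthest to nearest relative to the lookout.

Distance from the lookout at 29.1977°S, 127.2789°W to each:
E 24.9328°S, 131.0437°W: 325.6 NM
F 31.5742°S, 123.2679°W: 252.0 NM
G 31.1701°S, 131.2446°W: 237.4 NM
C 27.2052°S, 123.9191°W: 214.3 NM
A 27.6155°S, 124.4499°W: 177.0 NM
B 30.0222°S, 125.2524°W: 116.8 NM
D 29.6999°S, 126.5761°W: 47.5 NM

E, F, G, C, A, B, D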